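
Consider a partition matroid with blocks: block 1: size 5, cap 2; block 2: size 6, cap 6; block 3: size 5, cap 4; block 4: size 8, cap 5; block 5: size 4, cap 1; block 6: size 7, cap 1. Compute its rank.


Rank of a partition matroid = sum of min(|Si|, ci) for each block.
= min(5,2) + min(6,6) + min(5,4) + min(8,5) + min(4,1) + min(7,1)
= 2 + 6 + 4 + 5 + 1 + 1
= 19.

19


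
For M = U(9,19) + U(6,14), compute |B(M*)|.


(M1+M2)* = M1* + M2*.
M1* = U(10,19), bases: C(19,10) = 92378.
M2* = U(8,14), bases: C(14,8) = 3003.
|B(M*)| = 92378 * 3003 = 277411134.

277411134


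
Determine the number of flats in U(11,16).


Flats of U(11,16): every subset of size < 11 is a flat, plus E itself.
Count = C(16,0) + C(16,1) + C(16,2) + C(16,3) + C(16,4) + C(16,5) + C(16,6) + C(16,7) + C(16,8) + C(16,9) + C(16,10) + 1
     = 1 + 16 + 120 + 560 + 1820 + 4368 + 8008 + 11440 + 12870 + 11440 + 8008 + 1
     = 58652.

58652


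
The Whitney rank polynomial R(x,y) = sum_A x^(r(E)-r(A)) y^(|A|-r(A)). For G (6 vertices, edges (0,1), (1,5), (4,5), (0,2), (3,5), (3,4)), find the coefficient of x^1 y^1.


R(x,y) = sum over A in 2^E of x^(r(E)-r(A)) * y^(|A|-r(A)).
G has 6 vertices, 6 edges. r(E) = 5.
Enumerate all 2^6 = 64 subsets.
Count subsets with r(E)-r(A)=1 and |A|-r(A)=1: 3.

3


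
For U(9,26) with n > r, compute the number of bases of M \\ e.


Deleting e from U(9,26) gives U(9,25) since n > r.
Bases of U(9,25) = C(25,9) = 25! / (9! * 16!) = 2042975.

2042975


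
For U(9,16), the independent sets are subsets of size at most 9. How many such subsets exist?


Independent sets of U(9,16) are all subsets of size <= 9.
Count = C(16,0) + C(16,1) + C(16,2) + C(16,3) + C(16,4) + C(16,5) + C(16,6) + C(16,7) + C(16,8) + C(16,9)
     = 1 + 16 + 120 + 560 + 1820 + 4368 + 8008 + 11440 + 12870 + 11440
     = 50643.

50643


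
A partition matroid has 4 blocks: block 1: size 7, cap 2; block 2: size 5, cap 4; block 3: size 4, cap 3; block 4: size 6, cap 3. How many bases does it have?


A basis picks exactly ci elements from block i.
Number of bases = product of C(|Si|, ci).
= C(7,2) * C(5,4) * C(4,3) * C(6,3)
= 21 * 5 * 4 * 20
= 8400.

8400


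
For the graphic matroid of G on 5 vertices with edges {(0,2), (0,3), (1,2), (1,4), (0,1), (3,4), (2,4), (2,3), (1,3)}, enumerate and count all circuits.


A circuit in a graphic matroid = edge set of a simple cycle.
G has 5 vertices and 9 edges.
Enumerating all minimal edge subsets forming cycles...
Total circuits found: 22.

22


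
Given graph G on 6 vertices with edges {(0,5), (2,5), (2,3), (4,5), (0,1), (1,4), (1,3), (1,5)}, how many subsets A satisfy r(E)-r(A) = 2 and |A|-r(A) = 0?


R(x,y) = sum over A in 2^E of x^(r(E)-r(A)) * y^(|A|-r(A)).
G has 6 vertices, 8 edges. r(E) = 5.
Enumerate all 2^8 = 256 subsets.
Count subsets with r(E)-r(A)=2 and |A|-r(A)=0: 54.

54


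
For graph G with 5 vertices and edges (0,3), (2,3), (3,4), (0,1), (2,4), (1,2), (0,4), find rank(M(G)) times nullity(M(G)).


r(M) = |V| - c = 5 - 1 = 4.
nullity = |E| - r(M) = 7 - 4 = 3.
Product = 4 * 3 = 12.

12


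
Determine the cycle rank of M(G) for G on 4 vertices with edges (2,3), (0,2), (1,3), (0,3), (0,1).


Cycle rank (nullity) = |E| - r(M) = |E| - (|V| - c).
|E| = 5, |V| = 4, c = 1.
Nullity = 5 - (4 - 1) = 5 - 3 = 2.

2


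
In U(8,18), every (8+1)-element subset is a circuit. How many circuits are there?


In U(8,18), circuits are the (9)-element subsets.
Any set of 9 elements is dependent, and removing any one element gives
an independent set of size 8, so it is a minimal dependent set.
Number of circuits = (18 choose 9) = 48620.

48620


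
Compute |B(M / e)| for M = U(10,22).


Contracting e from U(10,22) gives U(9,21).
Bases of U(9,21) = (21 choose 9) = 293930.

293930


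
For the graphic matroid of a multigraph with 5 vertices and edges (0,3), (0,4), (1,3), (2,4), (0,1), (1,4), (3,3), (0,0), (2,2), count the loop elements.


In a graphic matroid, a loop is a self-loop edge (u,u) with rank 0.
Examining all 9 edges for self-loops...
Self-loops found: (3,3), (0,0), (2,2)
Number of loops = 3.

3


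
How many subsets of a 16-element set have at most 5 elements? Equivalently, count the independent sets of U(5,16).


Independent sets of U(5,16) are all subsets of size <= 5.
Count = (16 choose 0) + (16 choose 1) + (16 choose 2) + (16 choose 3) + (16 choose 4) + (16 choose 5)
     = 1 + 16 + 120 + 560 + 1820 + 4368
     = 6885.

6885


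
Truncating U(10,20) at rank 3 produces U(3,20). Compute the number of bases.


Truncating U(10,20) to rank 3 gives U(3,20).
Bases of U(3,20) are all 3-element subsets of 20 elements.
Number of bases = C(20,3) = 20! / (3! * 17!) = 1140.

1140


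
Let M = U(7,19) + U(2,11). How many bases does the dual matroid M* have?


(M1+M2)* = M1* + M2*.
M1* = U(12,19), bases: C(19,12) = 50388.
M2* = U(9,11), bases: C(11,9) = 55.
|B(M*)| = 50388 * 55 = 2771340.

2771340


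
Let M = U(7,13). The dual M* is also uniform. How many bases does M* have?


The dual of U(r,n) is U(n-r, n) = U(6,13).
Bases of U(6,13) are all (6)-element subsets.
|B(M*)| = (13 choose 6) = 1716.

1716


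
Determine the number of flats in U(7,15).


Flats of U(7,15): every subset of size < 7 is a flat, plus E itself.
Count = C(15,0) + C(15,1) + C(15,2) + C(15,3) + C(15,4) + C(15,5) + C(15,6) + 1
     = 1 + 15 + 105 + 455 + 1365 + 3003 + 5005 + 1
     = 9950.

9950


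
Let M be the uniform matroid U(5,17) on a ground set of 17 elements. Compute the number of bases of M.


Bases of U(5,17) are all 5-element subsets of the 17-element ground set.
Number of bases = C(17,5).
C(17,5) = 17! / (5! * 12!) = 6188.

6188


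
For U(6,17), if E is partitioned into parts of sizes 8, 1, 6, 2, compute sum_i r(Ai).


r(Ai) = min(|Ai|, 6) for each part.
Sum = min(8,6) + min(1,6) + min(6,6) + min(2,6)
    = 6 + 1 + 6 + 2
    = 15.

15


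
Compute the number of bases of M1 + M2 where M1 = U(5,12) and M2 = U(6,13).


Bases of a direct sum M1 + M2: |B| = |B(M1)| * |B(M2)|.
|B(U(5,12))| = C(12,5) = 792.
|B(U(6,13))| = C(13,6) = 1716.
Total bases = 792 * 1716 = 1359072.

1359072


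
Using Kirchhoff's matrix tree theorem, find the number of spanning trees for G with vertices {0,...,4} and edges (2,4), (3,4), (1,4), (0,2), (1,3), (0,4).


By Kirchhoff's matrix tree theorem, the number of spanning trees equals
the determinant of any cofactor of the Laplacian matrix L.
G has 5 vertices and 6 edges.
Computing the (4 x 4) cofactor determinant gives 9.

9


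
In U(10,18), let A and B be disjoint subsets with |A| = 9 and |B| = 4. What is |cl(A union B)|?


|A union B| = 9 + 4 = 13 (disjoint).
In U(10,18), cl(S) = S if |S| < 10, else cl(S) = E.
Since 13 >= 10, cl(A union B) = E.
|cl(A union B)| = 18.

18


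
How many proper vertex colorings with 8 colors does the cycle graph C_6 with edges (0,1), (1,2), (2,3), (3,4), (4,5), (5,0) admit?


P(C_6, k) = (k-1)^6 + (-1)^6*(k-1).
P(8) = (7)^6 + 7
= 117649 + 7 = 117656.

117656


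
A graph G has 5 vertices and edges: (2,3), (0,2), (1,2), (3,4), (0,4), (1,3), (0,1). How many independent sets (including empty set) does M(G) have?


An independent set in a graphic matroid is an acyclic edge subset.
G has 5 vertices and 7 edges.
Enumerate all 2^7 = 128 subsets, checking for acyclicity.
Total independent sets = 86.

86


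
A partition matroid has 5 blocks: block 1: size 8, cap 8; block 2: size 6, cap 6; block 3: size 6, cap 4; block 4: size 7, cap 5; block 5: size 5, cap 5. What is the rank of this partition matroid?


Rank of a partition matroid = sum of min(|Si|, ci) for each block.
= min(8,8) + min(6,6) + min(6,4) + min(7,5) + min(5,5)
= 8 + 6 + 4 + 5 + 5
= 28.

28


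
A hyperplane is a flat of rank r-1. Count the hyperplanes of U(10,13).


Hyperplanes of U(10,13) are flats of rank 9.
In a uniform matroid, these are exactly the (9)-element subsets.
Count = C(13,9) = 13! / (9! * 4!) = 715.

715


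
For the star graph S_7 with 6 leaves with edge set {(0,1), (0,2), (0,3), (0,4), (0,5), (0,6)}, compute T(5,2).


A star on 7 vertices is a tree with 6 edges.
T(x,y) = x^(6) for any tree.
T(5,2) = 5^6 = 15625.

15625


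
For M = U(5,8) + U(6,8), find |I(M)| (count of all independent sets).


For a direct sum, |I(M1+M2)| = |I(M1)| * |I(M2)|.
|I(U(5,8))| = sum C(8,k) for k=0..5 = 219.
|I(U(6,8))| = sum C(8,k) for k=0..6 = 247.
Total = 219 * 247 = 54093.

54093


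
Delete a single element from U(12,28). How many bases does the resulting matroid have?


Deleting e from U(12,28) gives U(12,27) since n > r.
Bases of U(12,27) = (27 choose 12) = 17383860.

17383860


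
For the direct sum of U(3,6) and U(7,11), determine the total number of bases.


Bases of a direct sum M1 + M2: |B| = |B(M1)| * |B(M2)|.
|B(U(3,6))| = C(6,3) = 20.
|B(U(7,11))| = C(11,7) = 330.
Total bases = 20 * 330 = 6600.

6600


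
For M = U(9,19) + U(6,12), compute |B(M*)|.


(M1+M2)* = M1* + M2*.
M1* = U(10,19), bases: C(19,10) = 92378.
M2* = U(6,12), bases: C(12,6) = 924.
|B(M*)| = 92378 * 924 = 85357272.

85357272


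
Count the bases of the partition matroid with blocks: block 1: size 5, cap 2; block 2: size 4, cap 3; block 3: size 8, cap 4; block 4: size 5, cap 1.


A basis picks exactly ci elements from block i.
Number of bases = product of C(|Si|, ci).
= C(5,2) * C(4,3) * C(8,4) * C(5,1)
= 10 * 4 * 70 * 5
= 14000.

14000


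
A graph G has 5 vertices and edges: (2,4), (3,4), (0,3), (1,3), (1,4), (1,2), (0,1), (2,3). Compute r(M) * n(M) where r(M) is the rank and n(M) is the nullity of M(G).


r(M) = |V| - c = 5 - 1 = 4.
nullity = |E| - r(M) = 8 - 4 = 4.
Product = 4 * 4 = 16.

16


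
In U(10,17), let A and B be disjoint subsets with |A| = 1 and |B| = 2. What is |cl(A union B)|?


|A union B| = 1 + 2 = 3 (disjoint).
In U(10,17), cl(S) = S if |S| < 10, else cl(S) = E.
Since 3 < 10, cl(A union B) = A union B.
|cl(A union B)| = 3.

3


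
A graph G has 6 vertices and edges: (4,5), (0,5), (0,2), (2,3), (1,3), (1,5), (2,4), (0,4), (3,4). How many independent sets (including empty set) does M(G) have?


An independent set in a graphic matroid is an acyclic edge subset.
G has 6 vertices and 9 edges.
Enumerate all 2^9 = 512 subsets, checking for acyclicity.
Total independent sets = 298.

298


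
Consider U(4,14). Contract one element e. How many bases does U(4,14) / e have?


Contracting e from U(4,14) gives U(3,13).
Bases of U(3,13) = C(13,3) = 13! / (3! * 10!) = 286.

286


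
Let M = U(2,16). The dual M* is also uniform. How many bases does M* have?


The dual of U(r,n) is U(n-r, n) = U(14,16).
Bases of U(14,16) are all (14)-element subsets.
|B(M*)| = C(16,14) = 16! / (14! * 2!) = 120.

120


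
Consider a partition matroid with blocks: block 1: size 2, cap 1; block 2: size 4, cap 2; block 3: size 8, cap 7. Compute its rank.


Rank of a partition matroid = sum of min(|Si|, ci) for each block.
= min(2,1) + min(4,2) + min(8,7)
= 1 + 2 + 7
= 10.

10


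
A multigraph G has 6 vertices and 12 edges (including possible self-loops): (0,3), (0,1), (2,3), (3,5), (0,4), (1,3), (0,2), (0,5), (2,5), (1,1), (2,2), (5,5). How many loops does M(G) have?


In a graphic matroid, a loop is a self-loop edge (u,u) with rank 0.
Examining all 12 edges for self-loops...
Self-loops found: (1,1), (2,2), (5,5)
Number of loops = 3.

3


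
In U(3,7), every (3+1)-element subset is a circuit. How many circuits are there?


In U(3,7), circuits are the (4)-element subsets.
Any set of 4 elements is dependent, and removing any one element gives
an independent set of size 3, so it is a minimal dependent set.
Number of circuits = C(7,4) = 7! / (4! * 3!) = 35.

35


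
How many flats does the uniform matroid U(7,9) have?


Flats of U(7,9): every subset of size < 7 is a flat, plus E itself.
Count = C(9,0) + C(9,1) + C(9,2) + C(9,3) + C(9,4) + C(9,5) + C(9,6) + 1
     = 1 + 9 + 36 + 84 + 126 + 126 + 84 + 1
     = 467.

467


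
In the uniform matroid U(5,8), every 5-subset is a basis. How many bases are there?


Bases of U(5,8) are all 5-element subsets of the 8-element ground set.
Number of bases = C(8,5).
C(8,5) = 56.

56


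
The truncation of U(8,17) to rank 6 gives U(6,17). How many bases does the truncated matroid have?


Truncating U(8,17) to rank 6 gives U(6,17).
Bases of U(6,17) are all 6-element subsets of 17 elements.
Number of bases = C(17,6) = 17! / (6! * 11!) = 12376.

12376


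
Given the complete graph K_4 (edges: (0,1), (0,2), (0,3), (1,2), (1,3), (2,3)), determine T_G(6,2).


T(K_4; x,y) = x^3 + 3x^2 + 4xy + 2x + y^3 + 3y^2 + 2y.
Substituting x=6, y=2:
= 216 + 108 + 48 + 12 + 8 + 12 + 4
= 408.

408


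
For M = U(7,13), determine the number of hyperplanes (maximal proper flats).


Hyperplanes of U(7,13) are flats of rank 6.
In a uniform matroid, these are exactly the (6)-element subsets.
Count = C(13,6) = 13! / (6! * 7!) = 1716.

1716


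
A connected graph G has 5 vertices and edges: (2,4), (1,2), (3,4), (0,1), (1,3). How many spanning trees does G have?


By Kirchhoff's matrix tree theorem, the number of spanning trees equals
the determinant of any cofactor of the Laplacian matrix L.
G has 5 vertices and 5 edges.
Computing the (4 x 4) cofactor determinant gives 4.

4


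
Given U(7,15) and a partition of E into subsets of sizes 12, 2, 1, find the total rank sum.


r(Ai) = min(|Ai|, 7) for each part.
Sum = min(12,7) + min(2,7) + min(1,7)
    = 7 + 2 + 1
    = 10.

10


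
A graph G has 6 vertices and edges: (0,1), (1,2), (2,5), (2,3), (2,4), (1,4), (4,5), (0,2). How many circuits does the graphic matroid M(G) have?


A circuit in a graphic matroid = edge set of a simple cycle.
G has 6 vertices and 8 edges.
Enumerating all minimal edge subsets forming cycles...
Total circuits found: 6.

6


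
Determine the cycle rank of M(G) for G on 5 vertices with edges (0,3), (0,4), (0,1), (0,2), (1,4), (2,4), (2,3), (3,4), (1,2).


Cycle rank (nullity) = |E| - r(M) = |E| - (|V| - c).
|E| = 9, |V| = 5, c = 1.
Nullity = 9 - (5 - 1) = 9 - 4 = 5.

5


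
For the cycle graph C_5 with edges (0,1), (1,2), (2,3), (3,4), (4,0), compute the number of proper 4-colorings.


P(C_5, k) = (k-1)^5 + (-1)^5*(k-1).
P(4) = (3)^5 - 3
= 243 - 3 = 240.

240


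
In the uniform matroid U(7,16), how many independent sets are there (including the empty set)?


Independent sets of U(7,16) are all subsets of size <= 7.
Count = (16 choose 0) + (16 choose 1) + (16 choose 2) + (16 choose 3) + (16 choose 4) + (16 choose 5) + (16 choose 6) + (16 choose 7)
     = 1 + 16 + 120 + 560 + 1820 + 4368 + 8008 + 11440
     = 26333.

26333


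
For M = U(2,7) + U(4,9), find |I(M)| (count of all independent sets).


For a direct sum, |I(M1+M2)| = |I(M1)| * |I(M2)|.
|I(U(2,7))| = sum C(7,k) for k=0..2 = 29.
|I(U(4,9))| = sum C(9,k) for k=0..4 = 256.
Total = 29 * 256 = 7424.

7424


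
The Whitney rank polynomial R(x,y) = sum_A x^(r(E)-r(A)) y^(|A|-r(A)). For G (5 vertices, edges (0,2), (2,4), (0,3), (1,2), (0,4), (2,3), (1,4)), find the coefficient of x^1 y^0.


R(x,y) = sum over A in 2^E of x^(r(E)-r(A)) * y^(|A|-r(A)).
G has 5 vertices, 7 edges. r(E) = 4.
Enumerate all 2^7 = 128 subsets.
Count subsets with r(E)-r(A)=1 and |A|-r(A)=0: 32.

32


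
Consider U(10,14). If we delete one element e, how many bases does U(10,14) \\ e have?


Deleting e from U(10,14) gives U(10,13) since n > r.
Bases of U(10,13) = (13 choose 10) = 286.

286


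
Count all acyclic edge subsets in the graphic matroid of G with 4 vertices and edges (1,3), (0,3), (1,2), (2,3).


An independent set in a graphic matroid is an acyclic edge subset.
G has 4 vertices and 4 edges.
Enumerate all 2^4 = 16 subsets, checking for acyclicity.
Total independent sets = 14.

14


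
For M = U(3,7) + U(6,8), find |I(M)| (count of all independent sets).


For a direct sum, |I(M1+M2)| = |I(M1)| * |I(M2)|.
|I(U(3,7))| = sum C(7,k) for k=0..3 = 64.
|I(U(6,8))| = sum C(8,k) for k=0..6 = 247.
Total = 64 * 247 = 15808.

15808


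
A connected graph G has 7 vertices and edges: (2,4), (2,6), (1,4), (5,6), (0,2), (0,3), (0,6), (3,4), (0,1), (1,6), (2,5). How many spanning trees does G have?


By Kirchhoff's matrix tree theorem, the number of spanning trees equals
the determinant of any cofactor of the Laplacian matrix L.
G has 7 vertices and 11 edges.
Computing the (6 x 6) cofactor determinant gives 175.

175


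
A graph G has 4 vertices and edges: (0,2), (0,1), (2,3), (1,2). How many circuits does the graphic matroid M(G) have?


A circuit in a graphic matroid = edge set of a simple cycle.
G has 4 vertices and 4 edges.
Enumerating all minimal edge subsets forming cycles...
Total circuits found: 1.

1


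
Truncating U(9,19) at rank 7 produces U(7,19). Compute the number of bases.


Truncating U(9,19) to rank 7 gives U(7,19).
Bases of U(7,19) are all 7-element subsets of 19 elements.
Number of bases = C(19,7) = 50388.

50388


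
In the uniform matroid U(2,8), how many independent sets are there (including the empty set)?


Independent sets of U(2,8) are all subsets of size <= 2.
Count = C(8,0) + C(8,1) + C(8,2)
     = 1 + 8 + 28
     = 37.

37


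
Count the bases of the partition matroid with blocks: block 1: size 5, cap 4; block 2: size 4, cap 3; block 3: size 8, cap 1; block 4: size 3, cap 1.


A basis picks exactly ci elements from block i.
Number of bases = product of C(|Si|, ci).
= C(5,4) * C(4,3) * C(8,1) * C(3,1)
= 5 * 4 * 8 * 3
= 480.

480


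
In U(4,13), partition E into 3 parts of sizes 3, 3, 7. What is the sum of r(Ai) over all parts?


r(Ai) = min(|Ai|, 4) for each part.
Sum = min(3,4) + min(3,4) + min(7,4)
    = 3 + 3 + 4
    = 10.

10


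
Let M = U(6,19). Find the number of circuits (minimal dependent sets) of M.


In U(6,19), circuits are the (7)-element subsets.
Any set of 7 elements is dependent, and removing any one element gives
an independent set of size 6, so it is a minimal dependent set.
Number of circuits = (19 choose 7) = 50388.

50388


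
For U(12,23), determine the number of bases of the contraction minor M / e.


Contracting e from U(12,23) gives U(11,22).
Bases of U(11,22) = C(22,11) = 705432.

705432


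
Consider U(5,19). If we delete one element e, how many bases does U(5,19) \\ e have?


Deleting e from U(5,19) gives U(5,18) since n > r.
Bases of U(5,18) = C(18,5) = 18! / (5! * 13!) = 8568.

8568


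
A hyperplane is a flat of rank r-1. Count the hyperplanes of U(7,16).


Hyperplanes of U(7,16) are flats of rank 6.
In a uniform matroid, these are exactly the (6)-element subsets.
Count = (16 choose 6) = 8008.

8008


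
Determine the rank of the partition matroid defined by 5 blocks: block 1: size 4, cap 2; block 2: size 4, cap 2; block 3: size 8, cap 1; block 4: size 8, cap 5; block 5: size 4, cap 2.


Rank of a partition matroid = sum of min(|Si|, ci) for each block.
= min(4,2) + min(4,2) + min(8,1) + min(8,5) + min(4,2)
= 2 + 2 + 1 + 5 + 2
= 12.

12


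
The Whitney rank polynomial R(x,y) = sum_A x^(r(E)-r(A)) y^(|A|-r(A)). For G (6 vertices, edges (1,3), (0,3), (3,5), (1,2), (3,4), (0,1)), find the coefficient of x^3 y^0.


R(x,y) = sum over A in 2^E of x^(r(E)-r(A)) * y^(|A|-r(A)).
G has 6 vertices, 6 edges. r(E) = 5.
Enumerate all 2^6 = 64 subsets.
Count subsets with r(E)-r(A)=3 and |A|-r(A)=0: 15.

15


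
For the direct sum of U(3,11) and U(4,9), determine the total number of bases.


Bases of a direct sum M1 + M2: |B| = |B(M1)| * |B(M2)|.
|B(U(3,11))| = C(11,3) = 165.
|B(U(4,9))| = C(9,4) = 126.
Total bases = 165 * 126 = 20790.

20790


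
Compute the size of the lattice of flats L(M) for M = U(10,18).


Flats of U(10,18): every subset of size < 10 is a flat, plus E itself.
Count = (18 choose 0) + (18 choose 1) + (18 choose 2) + (18 choose 3) + (18 choose 4) + (18 choose 5) + (18 choose 6) + (18 choose 7) + (18 choose 8) + (18 choose 9) + 1
     = 1 + 18 + 153 + 816 + 3060 + 8568 + 18564 + 31824 + 43758 + 48620 + 1
     = 155383.

155383


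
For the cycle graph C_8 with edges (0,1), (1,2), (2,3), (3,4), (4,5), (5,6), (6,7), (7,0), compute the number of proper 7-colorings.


P(C_8, k) = (k-1)^8 + (-1)^8*(k-1).
P(7) = (6)^8 + 6
= 1679616 + 6 = 1679622.

1679622


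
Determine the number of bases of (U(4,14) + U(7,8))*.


(M1+M2)* = M1* + M2*.
M1* = U(10,14), bases: C(14,10) = 1001.
M2* = U(1,8), bases: C(8,1) = 8.
|B(M*)| = 1001 * 8 = 8008.

8008


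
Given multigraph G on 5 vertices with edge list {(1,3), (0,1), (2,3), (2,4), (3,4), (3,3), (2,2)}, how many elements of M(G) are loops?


In a graphic matroid, a loop is a self-loop edge (u,u) with rank 0.
Examining all 7 edges for self-loops...
Self-loops found: (3,3), (2,2)
Number of loops = 2.

2


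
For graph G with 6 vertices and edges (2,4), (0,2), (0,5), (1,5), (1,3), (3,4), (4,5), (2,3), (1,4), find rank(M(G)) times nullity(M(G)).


r(M) = |V| - c = 6 - 1 = 5.
nullity = |E| - r(M) = 9 - 5 = 4.
Product = 5 * 4 = 20.

20


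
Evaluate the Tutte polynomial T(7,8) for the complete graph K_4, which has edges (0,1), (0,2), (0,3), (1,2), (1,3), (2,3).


T(K_4; x,y) = x^3 + 3x^2 + 4xy + 2x + y^3 + 3y^2 + 2y.
Substituting x=7, y=8:
= 343 + 147 + 224 + 14 + 512 + 192 + 16
= 1448.

1448


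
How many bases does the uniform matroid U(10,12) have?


Bases of U(10,12) are all 10-element subsets of the 12-element ground set.
Number of bases = C(12,10).
C(12,10) = 66.

66


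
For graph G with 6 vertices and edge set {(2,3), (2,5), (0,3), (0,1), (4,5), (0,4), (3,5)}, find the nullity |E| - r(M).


Cycle rank (nullity) = |E| - r(M) = |E| - (|V| - c).
|E| = 7, |V| = 6, c = 1.
Nullity = 7 - (6 - 1) = 7 - 5 = 2.

2


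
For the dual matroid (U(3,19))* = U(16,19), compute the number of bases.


The dual of U(r,n) is U(n-r, n) = U(16,19).
Bases of U(16,19) are all (16)-element subsets.
|B(M*)| = C(19,16) = 969.

969


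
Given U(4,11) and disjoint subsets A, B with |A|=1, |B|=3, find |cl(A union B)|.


|A union B| = 1 + 3 = 4 (disjoint).
In U(4,11), cl(S) = S if |S| < 4, else cl(S) = E.
Since 4 >= 4, cl(A union B) = E.
|cl(A union B)| = 11.

11


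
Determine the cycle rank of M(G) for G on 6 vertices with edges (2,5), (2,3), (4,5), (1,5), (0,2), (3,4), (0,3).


Cycle rank (nullity) = |E| - r(M) = |E| - (|V| - c).
|E| = 7, |V| = 6, c = 1.
Nullity = 7 - (6 - 1) = 7 - 5 = 2.

2


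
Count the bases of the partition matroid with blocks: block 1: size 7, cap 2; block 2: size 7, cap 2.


A basis picks exactly ci elements from block i.
Number of bases = product of C(|Si|, ci).
= C(7,2) * C(7,2)
= 21 * 21
= 441.

441


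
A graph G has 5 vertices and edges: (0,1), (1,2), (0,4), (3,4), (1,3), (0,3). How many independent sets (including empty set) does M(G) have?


An independent set in a graphic matroid is an acyclic edge subset.
G has 5 vertices and 6 edges.
Enumerate all 2^6 = 64 subsets, checking for acyclicity.
Total independent sets = 48.

48


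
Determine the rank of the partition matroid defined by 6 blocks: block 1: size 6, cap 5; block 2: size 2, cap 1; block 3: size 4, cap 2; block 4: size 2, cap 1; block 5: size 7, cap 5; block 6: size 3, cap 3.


Rank of a partition matroid = sum of min(|Si|, ci) for each block.
= min(6,5) + min(2,1) + min(4,2) + min(2,1) + min(7,5) + min(3,3)
= 5 + 1 + 2 + 1 + 5 + 3
= 17.

17


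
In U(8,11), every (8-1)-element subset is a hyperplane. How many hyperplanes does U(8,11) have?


Hyperplanes of U(8,11) are flats of rank 7.
In a uniform matroid, these are exactly the (7)-element subsets.
Count = C(11,7) = 330.

330


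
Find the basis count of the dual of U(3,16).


The dual of U(r,n) is U(n-r, n) = U(13,16).
Bases of U(13,16) are all (13)-element subsets.
|B(M*)| = C(16,13) = 560.

560


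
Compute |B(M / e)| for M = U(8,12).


Contracting e from U(8,12) gives U(7,11).
Bases of U(7,11) = C(11,7) = 330.

330


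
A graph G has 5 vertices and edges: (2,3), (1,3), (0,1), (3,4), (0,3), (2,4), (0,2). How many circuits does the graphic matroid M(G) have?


A circuit in a graphic matroid = edge set of a simple cycle.
G has 5 vertices and 7 edges.
Enumerating all minimal edge subsets forming cycles...
Total circuits found: 6.

6


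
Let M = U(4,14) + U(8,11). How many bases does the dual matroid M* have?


(M1+M2)* = M1* + M2*.
M1* = U(10,14), bases: C(14,10) = 1001.
M2* = U(3,11), bases: C(11,3) = 165.
|B(M*)| = 1001 * 165 = 165165.

165165


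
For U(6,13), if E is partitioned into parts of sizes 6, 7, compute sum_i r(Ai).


r(Ai) = min(|Ai|, 6) for each part.
Sum = min(6,6) + min(7,6)
    = 6 + 6
    = 12.

12


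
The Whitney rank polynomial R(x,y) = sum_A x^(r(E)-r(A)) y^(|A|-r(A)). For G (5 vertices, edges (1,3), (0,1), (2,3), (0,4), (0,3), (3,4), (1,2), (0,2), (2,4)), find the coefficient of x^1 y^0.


R(x,y) = sum over A in 2^E of x^(r(E)-r(A)) * y^(|A|-r(A)).
G has 5 vertices, 9 edges. r(E) = 4.
Enumerate all 2^9 = 512 subsets.
Count subsets with r(E)-r(A)=1 and |A|-r(A)=0: 77.

77


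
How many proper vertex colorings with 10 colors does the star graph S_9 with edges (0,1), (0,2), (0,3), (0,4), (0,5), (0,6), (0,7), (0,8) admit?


P(tree, k) = k * (k-1)^(8) for any tree on 9 vertices.
P(10) = 10 * 9^8 = 10 * 43046721 = 430467210.

430467210


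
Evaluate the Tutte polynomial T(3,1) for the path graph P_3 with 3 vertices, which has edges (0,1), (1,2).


A path on 3 vertices is a tree with 2 edges.
T(x,y) = x^(2) for any tree.
T(3,1) = 3^2 = 9.

9


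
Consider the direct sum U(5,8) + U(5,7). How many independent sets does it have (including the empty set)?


For a direct sum, |I(M1+M2)| = |I(M1)| * |I(M2)|.
|I(U(5,8))| = sum C(8,k) for k=0..5 = 219.
|I(U(5,7))| = sum C(7,k) for k=0..5 = 120.
Total = 219 * 120 = 26280.

26280


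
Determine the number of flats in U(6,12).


Flats of U(6,12): every subset of size < 6 is a flat, plus E itself.
Count = C(12,0) + C(12,1) + C(12,2) + C(12,3) + C(12,4) + C(12,5) + 1
     = 1 + 12 + 66 + 220 + 495 + 792 + 1
     = 1587.

1587


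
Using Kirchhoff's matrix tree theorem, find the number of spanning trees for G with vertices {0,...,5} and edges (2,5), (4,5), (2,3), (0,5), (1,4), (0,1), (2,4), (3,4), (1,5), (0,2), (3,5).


By Kirchhoff's matrix tree theorem, the number of spanning trees equals
the determinant of any cofactor of the Laplacian matrix L.
G has 6 vertices and 11 edges.
Computing the (5 x 5) cofactor determinant gives 209.

209


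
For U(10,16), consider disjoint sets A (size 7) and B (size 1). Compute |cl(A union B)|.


|A union B| = 7 + 1 = 8 (disjoint).
In U(10,16), cl(S) = S if |S| < 10, else cl(S) = E.
Since 8 < 10, cl(A union B) = A union B.
|cl(A union B)| = 8.

8


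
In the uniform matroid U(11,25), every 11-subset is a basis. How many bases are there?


Bases of U(11,25) are all 11-element subsets of the 25-element ground set.
Number of bases = C(25,11).
C(25,11) = 4457400.

4457400


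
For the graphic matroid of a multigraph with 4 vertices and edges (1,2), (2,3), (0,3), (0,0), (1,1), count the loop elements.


In a graphic matroid, a loop is a self-loop edge (u,u) with rank 0.
Examining all 5 edges for self-loops...
Self-loops found: (0,0), (1,1)
Number of loops = 2.

2


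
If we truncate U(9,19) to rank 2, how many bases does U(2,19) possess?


Truncating U(9,19) to rank 2 gives U(2,19).
Bases of U(2,19) are all 2-element subsets of 19 elements.
Number of bases = (19 choose 2) = 171.

171


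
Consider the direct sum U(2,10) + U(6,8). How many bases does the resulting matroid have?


Bases of a direct sum M1 + M2: |B| = |B(M1)| * |B(M2)|.
|B(U(2,10))| = C(10,2) = 45.
|B(U(6,8))| = C(8,6) = 28.
Total bases = 45 * 28 = 1260.

1260


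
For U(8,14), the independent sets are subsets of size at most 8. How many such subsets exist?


Independent sets of U(8,14) are all subsets of size <= 8.
Count = C(14,0) + C(14,1) + C(14,2) + C(14,3) + C(14,4) + C(14,5) + C(14,6) + C(14,7) + C(14,8)
     = 1 + 14 + 91 + 364 + 1001 + 2002 + 3003 + 3432 + 3003
     = 12911.

12911


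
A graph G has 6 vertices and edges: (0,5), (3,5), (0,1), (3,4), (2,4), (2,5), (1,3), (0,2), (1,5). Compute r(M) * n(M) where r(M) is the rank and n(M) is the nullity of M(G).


r(M) = |V| - c = 6 - 1 = 5.
nullity = |E| - r(M) = 9 - 5 = 4.
Product = 5 * 4 = 20.

20


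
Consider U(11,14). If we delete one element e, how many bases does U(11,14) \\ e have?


Deleting e from U(11,14) gives U(11,13) since n > r.
Bases of U(11,13) = (13 choose 11) = 78.

78


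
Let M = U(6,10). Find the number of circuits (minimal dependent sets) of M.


In U(6,10), circuits are the (7)-element subsets.
Any set of 7 elements is dependent, and removing any one element gives
an independent set of size 6, so it is a minimal dependent set.
Number of circuits = C(10,7) = 120.

120


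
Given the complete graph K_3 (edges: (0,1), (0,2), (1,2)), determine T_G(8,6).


T(K_3; x,y) = x^2 + x + y.
T(8,6) = 64 + 8 + 6 = 78.

78


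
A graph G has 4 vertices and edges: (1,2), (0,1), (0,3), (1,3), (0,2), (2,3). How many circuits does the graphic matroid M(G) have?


A circuit in a graphic matroid = edge set of a simple cycle.
G has 4 vertices and 6 edges.
Enumerating all minimal edge subsets forming cycles...
Total circuits found: 7.

7


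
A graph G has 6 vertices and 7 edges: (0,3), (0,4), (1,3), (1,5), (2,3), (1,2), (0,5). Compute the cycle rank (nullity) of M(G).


Cycle rank (nullity) = |E| - r(M) = |E| - (|V| - c).
|E| = 7, |V| = 6, c = 1.
Nullity = 7 - (6 - 1) = 7 - 5 = 2.

2


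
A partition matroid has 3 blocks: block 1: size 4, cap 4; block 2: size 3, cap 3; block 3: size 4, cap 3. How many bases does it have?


A basis picks exactly ci elements from block i.
Number of bases = product of C(|Si|, ci).
= C(4,4) * C(3,3) * C(4,3)
= 1 * 1 * 4
= 4.

4


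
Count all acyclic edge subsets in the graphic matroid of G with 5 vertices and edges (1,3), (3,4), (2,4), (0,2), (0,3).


An independent set in a graphic matroid is an acyclic edge subset.
G has 5 vertices and 5 edges.
Enumerate all 2^5 = 32 subsets, checking for acyclicity.
Total independent sets = 30.

30


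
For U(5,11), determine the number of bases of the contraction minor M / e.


Contracting e from U(5,11) gives U(4,10).
Bases of U(4,10) = C(10,4) = 10! / (4! * 6!) = 210.

210


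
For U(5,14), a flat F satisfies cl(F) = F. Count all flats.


Flats of U(5,14): every subset of size < 5 is a flat, plus E itself.
Count = C(14,0) + C(14,1) + C(14,2) + C(14,3) + C(14,4) + 1
     = 1 + 14 + 91 + 364 + 1001 + 1
     = 1472.

1472


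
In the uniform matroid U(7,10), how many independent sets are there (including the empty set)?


Independent sets of U(7,10) are all subsets of size <= 7.
Count = (10 choose 0) + (10 choose 1) + (10 choose 2) + (10 choose 3) + (10 choose 4) + (10 choose 5) + (10 choose 6) + (10 choose 7)
     = 1 + 10 + 45 + 120 + 210 + 252 + 210 + 120
     = 968.

968


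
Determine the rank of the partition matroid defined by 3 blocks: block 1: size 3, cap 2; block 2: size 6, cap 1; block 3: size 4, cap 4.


Rank of a partition matroid = sum of min(|Si|, ci) for each block.
= min(3,2) + min(6,1) + min(4,4)
= 2 + 1 + 4
= 7.

7


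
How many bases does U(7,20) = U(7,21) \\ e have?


Deleting e from U(7,21) gives U(7,20) since n > r.
Bases of U(7,20) = (20 choose 7) = 77520.

77520


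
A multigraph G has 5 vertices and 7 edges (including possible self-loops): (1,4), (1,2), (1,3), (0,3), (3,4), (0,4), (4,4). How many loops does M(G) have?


In a graphic matroid, a loop is a self-loop edge (u,u) with rank 0.
Examining all 7 edges for self-loops...
Self-loops found: (4,4)
Number of loops = 1.

1


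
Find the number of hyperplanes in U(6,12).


Hyperplanes of U(6,12) are flats of rank 5.
In a uniform matroid, these are exactly the (5)-element subsets.
Count = (12 choose 5) = 792.

792


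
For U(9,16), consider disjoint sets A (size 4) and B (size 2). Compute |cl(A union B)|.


|A union B| = 4 + 2 = 6 (disjoint).
In U(9,16), cl(S) = S if |S| < 9, else cl(S) = E.
Since 6 < 9, cl(A union B) = A union B.
|cl(A union B)| = 6.

6


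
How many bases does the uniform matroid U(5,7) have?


Bases of U(5,7) are all 5-element subsets of the 7-element ground set.
Number of bases = C(7,5).
(7 choose 5) = 21.

21


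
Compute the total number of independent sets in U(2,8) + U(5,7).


For a direct sum, |I(M1+M2)| = |I(M1)| * |I(M2)|.
|I(U(2,8))| = sum C(8,k) for k=0..2 = 37.
|I(U(5,7))| = sum C(7,k) for k=0..5 = 120.
Total = 37 * 120 = 4440.

4440


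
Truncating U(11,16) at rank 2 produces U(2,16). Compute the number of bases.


Truncating U(11,16) to rank 2 gives U(2,16).
Bases of U(2,16) are all 2-element subsets of 16 elements.
Number of bases = (16 choose 2) = 120.

120


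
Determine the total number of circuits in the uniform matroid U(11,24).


In U(11,24), circuits are the (12)-element subsets.
Any set of 12 elements is dependent, and removing any one element gives
an independent set of size 11, so it is a minimal dependent set.
Number of circuits = (24 choose 12) = 2704156.

2704156


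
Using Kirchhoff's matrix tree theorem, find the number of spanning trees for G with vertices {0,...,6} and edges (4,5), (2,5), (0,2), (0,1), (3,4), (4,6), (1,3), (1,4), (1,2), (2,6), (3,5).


By Kirchhoff's matrix tree theorem, the number of spanning trees equals
the determinant of any cofactor of the Laplacian matrix L.
G has 7 vertices and 11 edges.
Computing the (6 x 6) cofactor determinant gives 178.

178


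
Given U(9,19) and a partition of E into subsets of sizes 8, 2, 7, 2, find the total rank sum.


r(Ai) = min(|Ai|, 9) for each part.
Sum = min(8,9) + min(2,9) + min(7,9) + min(2,9)
    = 8 + 2 + 7 + 2
    = 19.

19


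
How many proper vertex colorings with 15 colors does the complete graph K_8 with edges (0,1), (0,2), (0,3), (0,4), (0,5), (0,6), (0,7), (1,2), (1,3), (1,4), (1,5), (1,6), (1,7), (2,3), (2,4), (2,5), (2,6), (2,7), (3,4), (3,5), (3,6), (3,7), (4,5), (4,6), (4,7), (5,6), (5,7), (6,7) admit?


P(K_8, k) = k(k-1)(k-2)...(k-7).
P(15) = (15) * (14) * (13) * (12) * (11) * (10) * (9) * (8) = 259459200.

259459200


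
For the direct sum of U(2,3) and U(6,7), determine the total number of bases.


Bases of a direct sum M1 + M2: |B| = |B(M1)| * |B(M2)|.
|B(U(2,3))| = C(3,2) = 3.
|B(U(6,7))| = C(7,6) = 7.
Total bases = 3 * 7 = 21.

21


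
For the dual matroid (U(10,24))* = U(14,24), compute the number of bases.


The dual of U(r,n) is U(n-r, n) = U(14,24).
Bases of U(14,24) are all (14)-element subsets.
|B(M*)| = C(24,14) = 1961256.

1961256


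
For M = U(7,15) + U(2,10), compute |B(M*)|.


(M1+M2)* = M1* + M2*.
M1* = U(8,15), bases: C(15,8) = 6435.
M2* = U(8,10), bases: C(10,8) = 45.
|B(M*)| = 6435 * 45 = 289575.

289575


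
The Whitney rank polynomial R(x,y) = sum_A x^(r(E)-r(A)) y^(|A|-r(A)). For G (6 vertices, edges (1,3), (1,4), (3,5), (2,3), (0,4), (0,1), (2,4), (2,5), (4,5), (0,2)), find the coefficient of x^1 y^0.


R(x,y) = sum over A in 2^E of x^(r(E)-r(A)) * y^(|A|-r(A)).
G has 6 vertices, 10 edges. r(E) = 5.
Enumerate all 2^10 = 1024 subsets.
Count subsets with r(E)-r(A)=1 and |A|-r(A)=0: 176.

176


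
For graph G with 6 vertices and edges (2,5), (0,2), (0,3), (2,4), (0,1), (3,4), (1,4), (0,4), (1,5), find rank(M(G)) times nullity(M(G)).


r(M) = |V| - c = 6 - 1 = 5.
nullity = |E| - r(M) = 9 - 5 = 4.
Product = 5 * 4 = 20.

20


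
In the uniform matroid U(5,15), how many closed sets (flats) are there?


Flats of U(5,15): every subset of size < 5 is a flat, plus E itself.
Count = C(15,0) + C(15,1) + C(15,2) + C(15,3) + C(15,4) + 1
     = 1 + 15 + 105 + 455 + 1365 + 1
     = 1942.

1942


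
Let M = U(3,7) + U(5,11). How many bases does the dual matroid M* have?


(M1+M2)* = M1* + M2*.
M1* = U(4,7), bases: C(7,4) = 35.
M2* = U(6,11), bases: C(11,6) = 462.
|B(M*)| = 35 * 462 = 16170.

16170


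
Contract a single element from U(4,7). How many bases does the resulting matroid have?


Contracting e from U(4,7) gives U(3,6).
Bases of U(3,6) = (6 choose 3) = 20.

20


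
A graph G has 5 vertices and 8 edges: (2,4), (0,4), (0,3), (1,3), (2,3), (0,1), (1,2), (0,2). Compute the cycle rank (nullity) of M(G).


Cycle rank (nullity) = |E| - r(M) = |E| - (|V| - c).
|E| = 8, |V| = 5, c = 1.
Nullity = 8 - (5 - 1) = 8 - 4 = 4.

4


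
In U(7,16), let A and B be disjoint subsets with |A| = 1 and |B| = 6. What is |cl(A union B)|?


|A union B| = 1 + 6 = 7 (disjoint).
In U(7,16), cl(S) = S if |S| < 7, else cl(S) = E.
Since 7 >= 7, cl(A union B) = E.
|cl(A union B)| = 16.

16


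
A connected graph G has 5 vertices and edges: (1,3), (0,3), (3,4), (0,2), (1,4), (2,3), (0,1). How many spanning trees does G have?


By Kirchhoff's matrix tree theorem, the number of spanning trees equals
the determinant of any cofactor of the Laplacian matrix L.
G has 5 vertices and 7 edges.
Computing the (4 x 4) cofactor determinant gives 21.

21


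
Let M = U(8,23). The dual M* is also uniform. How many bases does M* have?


The dual of U(r,n) is U(n-r, n) = U(15,23).
Bases of U(15,23) are all (15)-element subsets.
|B(M*)| = C(23,15) = 490314.

490314


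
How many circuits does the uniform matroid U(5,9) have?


In U(5,9), circuits are the (6)-element subsets.
Any set of 6 elements is dependent, and removing any one element gives
an independent set of size 5, so it is a minimal dependent set.
Number of circuits = C(9,6) = 84.

84


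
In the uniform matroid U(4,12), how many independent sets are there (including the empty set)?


Independent sets of U(4,12) are all subsets of size <= 4.
Count = C(12,0) + C(12,1) + C(12,2) + C(12,3) + C(12,4)
     = 1 + 12 + 66 + 220 + 495
     = 794.

794


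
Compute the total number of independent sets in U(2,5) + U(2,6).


For a direct sum, |I(M1+M2)| = |I(M1)| * |I(M2)|.
|I(U(2,5))| = sum C(5,k) for k=0..2 = 16.
|I(U(2,6))| = sum C(6,k) for k=0..2 = 22.
Total = 16 * 22 = 352.

352


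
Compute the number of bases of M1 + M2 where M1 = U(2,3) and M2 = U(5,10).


Bases of a direct sum M1 + M2: |B| = |B(M1)| * |B(M2)|.
|B(U(2,3))| = C(3,2) = 3.
|B(U(5,10))| = C(10,5) = 252.
Total bases = 3 * 252 = 756.

756


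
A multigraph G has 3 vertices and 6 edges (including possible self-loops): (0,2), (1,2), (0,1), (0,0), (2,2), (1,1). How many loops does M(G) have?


In a graphic matroid, a loop is a self-loop edge (u,u) with rank 0.
Examining all 6 edges for self-loops...
Self-loops found: (0,0), (2,2), (1,1)
Number of loops = 3.

3


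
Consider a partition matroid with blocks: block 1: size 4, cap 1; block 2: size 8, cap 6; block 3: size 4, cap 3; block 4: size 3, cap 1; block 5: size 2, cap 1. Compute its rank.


Rank of a partition matroid = sum of min(|Si|, ci) for each block.
= min(4,1) + min(8,6) + min(4,3) + min(3,1) + min(2,1)
= 1 + 6 + 3 + 1 + 1
= 12.

12


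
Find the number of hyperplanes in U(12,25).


Hyperplanes of U(12,25) are flats of rank 11.
In a uniform matroid, these are exactly the (11)-element subsets.
Count = C(25,11) = 4457400.

4457400


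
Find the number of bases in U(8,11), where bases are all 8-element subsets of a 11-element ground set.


Bases of U(8,11) are all 8-element subsets of the 11-element ground set.
Number of bases = C(11,8).
C(11,8) = 11! / (8! * 3!) = 165.

165


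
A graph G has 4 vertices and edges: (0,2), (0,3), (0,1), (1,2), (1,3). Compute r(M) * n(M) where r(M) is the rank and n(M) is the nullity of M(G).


r(M) = |V| - c = 4 - 1 = 3.
nullity = |E| - r(M) = 5 - 3 = 2.
Product = 3 * 2 = 6.

6


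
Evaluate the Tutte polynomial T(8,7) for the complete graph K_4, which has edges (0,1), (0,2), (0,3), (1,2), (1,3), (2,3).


T(K_4; x,y) = x^3 + 3x^2 + 4xy + 2x + y^3 + 3y^2 + 2y.
Substituting x=8, y=7:
= 512 + 192 + 224 + 16 + 343 + 147 + 14
= 1448.

1448
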